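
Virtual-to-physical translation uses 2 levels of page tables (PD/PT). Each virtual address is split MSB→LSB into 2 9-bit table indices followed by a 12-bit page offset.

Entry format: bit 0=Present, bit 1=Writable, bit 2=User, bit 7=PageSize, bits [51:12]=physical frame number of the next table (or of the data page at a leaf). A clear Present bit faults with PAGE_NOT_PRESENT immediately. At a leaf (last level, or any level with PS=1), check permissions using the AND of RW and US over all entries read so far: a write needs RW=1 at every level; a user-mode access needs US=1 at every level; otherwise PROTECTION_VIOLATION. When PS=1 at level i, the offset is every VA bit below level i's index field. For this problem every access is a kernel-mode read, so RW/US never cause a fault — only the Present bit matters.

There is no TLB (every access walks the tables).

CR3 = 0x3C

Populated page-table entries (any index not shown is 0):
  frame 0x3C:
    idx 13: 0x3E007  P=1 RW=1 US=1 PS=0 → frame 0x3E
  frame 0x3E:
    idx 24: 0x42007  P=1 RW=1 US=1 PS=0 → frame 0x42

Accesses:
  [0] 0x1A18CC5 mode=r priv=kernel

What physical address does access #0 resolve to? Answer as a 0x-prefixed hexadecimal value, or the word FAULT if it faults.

Trace:
#0 VA=0x1A18CC5 (r,kernel):
  [0] read 0x3C idx=13: raw=0x3E007 flags P=1 W=1 U=1 S=0
  [1] read 0x3E idx=24: raw=0x42007 flags P=1 W=1 U=1 S=0
  ⇒ phys 0x42CC5  [2 reads]

Access #0 PA: 0x42CC5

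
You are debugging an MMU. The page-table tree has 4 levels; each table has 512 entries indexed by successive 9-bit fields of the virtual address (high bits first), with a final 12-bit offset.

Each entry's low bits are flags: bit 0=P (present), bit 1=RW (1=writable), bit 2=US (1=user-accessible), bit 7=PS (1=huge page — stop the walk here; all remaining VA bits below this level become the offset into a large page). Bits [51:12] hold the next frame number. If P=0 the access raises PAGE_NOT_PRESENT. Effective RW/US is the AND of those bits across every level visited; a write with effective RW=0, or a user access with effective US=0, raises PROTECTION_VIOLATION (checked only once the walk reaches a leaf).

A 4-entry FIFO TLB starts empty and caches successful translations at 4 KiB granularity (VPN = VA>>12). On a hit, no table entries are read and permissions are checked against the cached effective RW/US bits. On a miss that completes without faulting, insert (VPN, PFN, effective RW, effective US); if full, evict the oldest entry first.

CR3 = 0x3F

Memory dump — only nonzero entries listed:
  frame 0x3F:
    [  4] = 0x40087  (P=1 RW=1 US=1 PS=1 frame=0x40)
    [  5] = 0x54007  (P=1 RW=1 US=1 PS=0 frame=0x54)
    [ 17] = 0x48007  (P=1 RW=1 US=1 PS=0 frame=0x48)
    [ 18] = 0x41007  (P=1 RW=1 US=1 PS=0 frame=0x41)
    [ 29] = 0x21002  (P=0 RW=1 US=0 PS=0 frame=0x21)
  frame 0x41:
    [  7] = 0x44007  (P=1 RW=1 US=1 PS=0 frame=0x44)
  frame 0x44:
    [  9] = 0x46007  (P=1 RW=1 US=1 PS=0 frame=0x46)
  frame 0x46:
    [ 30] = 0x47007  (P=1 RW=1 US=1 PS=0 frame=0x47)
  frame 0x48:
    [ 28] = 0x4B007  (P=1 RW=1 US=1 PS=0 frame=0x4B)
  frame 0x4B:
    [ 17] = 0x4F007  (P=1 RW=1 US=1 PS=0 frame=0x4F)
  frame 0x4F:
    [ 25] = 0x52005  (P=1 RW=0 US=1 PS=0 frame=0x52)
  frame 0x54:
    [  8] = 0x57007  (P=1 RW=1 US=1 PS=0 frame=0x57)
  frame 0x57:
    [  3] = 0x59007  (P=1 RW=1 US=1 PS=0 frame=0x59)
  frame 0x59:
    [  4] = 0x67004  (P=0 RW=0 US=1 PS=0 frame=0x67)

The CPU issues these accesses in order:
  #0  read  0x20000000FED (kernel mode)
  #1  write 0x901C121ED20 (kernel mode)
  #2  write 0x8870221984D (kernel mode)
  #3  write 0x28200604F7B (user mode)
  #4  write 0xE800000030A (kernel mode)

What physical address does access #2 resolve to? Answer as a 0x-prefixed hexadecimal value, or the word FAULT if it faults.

Walk each access:
#0 VA=0x20000000FED (r,kernel):
  L0: frame=0x3F idx=4 entry=0x40087 [P=1 RW=1 US=1 PS=1]
  ⇒ phys 0x40FED (huge @L0)  [1 reads]
#1 VA=0x901C121ED20 (w,kernel):
  L0: frame=0x3F idx=18 entry=0x41007 [P=1 RW=1 US=1 PS=0]
  L1: frame=0x41 idx=7 entry=0x44007 [P=1 RW=1 US=1 PS=0]
  L2: frame=0x44 idx=9 entry=0x46007 [P=1 RW=1 US=1 PS=0]
  L3: frame=0x46 idx=30 entry=0x47007 [P=1 RW=1 US=1 PS=0]
  ⇒ phys 0x47D20  [4 reads]
#2 VA=0x8870221984D (w,kernel):
  L0: frame=0x3F idx=17 entry=0x48007 [P=1 RW=1 US=1 PS=0]
  L1: frame=0x48 idx=28 entry=0x4B007 [P=1 RW=1 US=1 PS=0]
  L2: frame=0x4B idx=17 entry=0x4F007 [P=1 RW=1 US=1 PS=0]
  L3: frame=0x4F idx=25 entry=0x52005 [P=1 RW=0 US=1 PS=0]
  ✗ PROTECTION_VIOLATION  [4 reads]
#3 VA=0x28200604F7B (w,user):
  L0: frame=0x3F idx=5 entry=0x54007 [P=1 RW=1 US=1 PS=0]
  L1: frame=0x54 idx=8 entry=0x57007 [P=1 RW=1 US=1 PS=0]
  L2: frame=0x57 idx=3 entry=0x59007 [P=1 RW=1 US=1 PS=0]
  L3: frame=0x59 idx=4 entry=0x67004 [P=0 RW=0 US=1 PS=0]
  ✗ PAGE_NOT_PRESENT  [4 reads]
#4 VA=0xE800000030A (w,kernel):
  L0: frame=0x3F idx=29 entry=0x21002 [P=0 RW=1 US=0 PS=0]
  ✗ PAGE_NOT_PRESENT  [1 reads]

Access #2 PA: FAULT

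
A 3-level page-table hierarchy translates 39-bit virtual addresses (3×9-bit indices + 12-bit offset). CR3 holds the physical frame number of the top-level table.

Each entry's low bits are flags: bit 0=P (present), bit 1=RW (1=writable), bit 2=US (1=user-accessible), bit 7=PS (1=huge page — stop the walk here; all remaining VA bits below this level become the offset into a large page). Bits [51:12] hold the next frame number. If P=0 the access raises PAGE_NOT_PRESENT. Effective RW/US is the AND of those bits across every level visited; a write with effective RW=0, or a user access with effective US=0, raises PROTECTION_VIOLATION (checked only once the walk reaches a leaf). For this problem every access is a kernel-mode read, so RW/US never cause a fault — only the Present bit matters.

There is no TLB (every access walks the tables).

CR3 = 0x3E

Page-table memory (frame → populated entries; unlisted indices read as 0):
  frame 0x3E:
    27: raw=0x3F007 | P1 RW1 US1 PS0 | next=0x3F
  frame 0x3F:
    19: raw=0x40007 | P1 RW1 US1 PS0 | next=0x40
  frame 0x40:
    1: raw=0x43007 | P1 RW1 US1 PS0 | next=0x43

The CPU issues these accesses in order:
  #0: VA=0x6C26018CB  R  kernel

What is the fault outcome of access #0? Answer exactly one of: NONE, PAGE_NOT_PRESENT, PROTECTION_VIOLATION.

Walk each access:
#0 VA=0x6C26018CB (r,kernel):
  L0 @0x3E[27] → 0x3F007  P=1,RW=1,US=1,PS=0
  L1 @0x3F[19] → 0x40007  P=1,RW=1,US=1,PS=0
  L2 @0x40[1] → 0x43007  P=1,RW=1,US=1,PS=0
  ✓ 0x438CB  — 3 lookups

Access #0 fault: NONE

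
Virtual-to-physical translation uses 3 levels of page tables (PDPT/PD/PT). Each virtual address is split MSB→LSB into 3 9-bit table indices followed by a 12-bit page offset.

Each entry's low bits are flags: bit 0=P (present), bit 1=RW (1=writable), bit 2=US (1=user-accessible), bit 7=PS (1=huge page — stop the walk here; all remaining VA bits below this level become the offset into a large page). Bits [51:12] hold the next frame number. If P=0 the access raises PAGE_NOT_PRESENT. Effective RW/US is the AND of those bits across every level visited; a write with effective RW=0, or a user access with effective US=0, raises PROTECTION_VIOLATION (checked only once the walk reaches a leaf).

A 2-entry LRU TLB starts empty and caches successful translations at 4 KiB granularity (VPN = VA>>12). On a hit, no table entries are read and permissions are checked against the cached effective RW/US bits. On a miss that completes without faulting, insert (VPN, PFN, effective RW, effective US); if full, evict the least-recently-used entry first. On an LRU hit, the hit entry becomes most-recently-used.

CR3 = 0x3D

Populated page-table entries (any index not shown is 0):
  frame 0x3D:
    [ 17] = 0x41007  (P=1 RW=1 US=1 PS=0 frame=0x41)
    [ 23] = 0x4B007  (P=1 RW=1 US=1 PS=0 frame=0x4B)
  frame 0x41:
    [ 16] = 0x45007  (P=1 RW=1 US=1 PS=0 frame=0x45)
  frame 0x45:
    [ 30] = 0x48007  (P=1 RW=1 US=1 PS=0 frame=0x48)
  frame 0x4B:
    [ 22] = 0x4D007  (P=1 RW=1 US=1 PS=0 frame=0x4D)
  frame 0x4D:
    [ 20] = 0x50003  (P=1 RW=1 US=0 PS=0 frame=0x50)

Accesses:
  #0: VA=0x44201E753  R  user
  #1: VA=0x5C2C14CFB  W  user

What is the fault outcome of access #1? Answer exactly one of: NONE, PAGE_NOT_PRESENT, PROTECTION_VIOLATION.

Trace:
#0 VA=0x44201E753 (r,user):
  L0: frame=0x3D idx=17 entry=0x41007 [P=1 RW=1 US=1 PS=0]
  L1: frame=0x41 idx=16 entry=0x45007 [P=1 RW=1 US=1 PS=0]
  L2: frame=0x45 idx=30 entry=0x48007 [P=1 RW=1 US=1 PS=0]
  ✓ 0x48753  — 3 lookups
#1 VA=0x5C2C14CFB (w,user):
  L0: frame=0x3D idx=23 entry=0x4B007 [P=1 RW=1 US=1 PS=0]
  L1: frame=0x4B idx=22 entry=0x4D007 [P=1 RW=1 US=1 PS=0]
  L2: frame=0x4D idx=20 entry=0x50003 [P=1 RW=1 US=0 PS=0]
  → PROTECTION_VIOLATION  (3 entries read)

Access #1 fault: PROTECTION_VIOLATION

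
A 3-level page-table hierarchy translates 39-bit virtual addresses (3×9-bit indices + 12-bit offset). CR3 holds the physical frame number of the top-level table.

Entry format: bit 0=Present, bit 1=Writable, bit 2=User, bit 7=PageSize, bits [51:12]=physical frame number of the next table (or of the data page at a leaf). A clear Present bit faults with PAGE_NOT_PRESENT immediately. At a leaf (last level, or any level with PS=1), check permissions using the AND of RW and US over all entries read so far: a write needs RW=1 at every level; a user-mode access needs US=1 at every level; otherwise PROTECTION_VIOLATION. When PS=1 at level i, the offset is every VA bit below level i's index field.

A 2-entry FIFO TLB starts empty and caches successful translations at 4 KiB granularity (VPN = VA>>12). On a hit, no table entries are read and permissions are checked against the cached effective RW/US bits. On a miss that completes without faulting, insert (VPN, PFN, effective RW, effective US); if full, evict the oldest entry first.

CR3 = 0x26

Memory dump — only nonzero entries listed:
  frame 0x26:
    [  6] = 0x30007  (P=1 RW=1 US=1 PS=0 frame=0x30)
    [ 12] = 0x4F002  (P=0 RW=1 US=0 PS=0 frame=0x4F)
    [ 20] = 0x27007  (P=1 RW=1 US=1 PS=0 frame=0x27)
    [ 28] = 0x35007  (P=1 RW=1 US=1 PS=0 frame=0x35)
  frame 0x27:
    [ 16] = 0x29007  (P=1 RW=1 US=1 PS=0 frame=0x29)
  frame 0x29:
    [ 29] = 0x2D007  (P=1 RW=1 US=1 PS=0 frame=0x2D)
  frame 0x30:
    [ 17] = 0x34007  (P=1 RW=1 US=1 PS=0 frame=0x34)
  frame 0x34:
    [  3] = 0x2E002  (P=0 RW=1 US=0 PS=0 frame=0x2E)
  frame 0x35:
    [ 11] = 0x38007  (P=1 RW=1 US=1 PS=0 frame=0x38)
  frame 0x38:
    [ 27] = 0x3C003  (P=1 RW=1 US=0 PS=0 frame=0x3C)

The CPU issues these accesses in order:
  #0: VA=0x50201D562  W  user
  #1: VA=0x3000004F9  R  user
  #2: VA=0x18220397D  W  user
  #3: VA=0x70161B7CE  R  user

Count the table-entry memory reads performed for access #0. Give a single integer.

Walk each access:
#0 VA=0x50201D562 (w,user):
  lvl0: tbl 0x26, slot 20 ⇒ 0x27007 (P1/RW1/US1/PS0)
  lvl1: tbl 0x27, slot 16 ⇒ 0x29007 (P1/RW1/US1/PS0)
  lvl2: tbl 0x29, slot 29 ⇒ 0x2D007 (P1/RW1/US1/PS0)
  ⇒ phys 0x2D562  [3 reads]
#1 VA=0x3000004F9 (r,user):
  lvl0: tbl 0x26, slot 12 ⇒ 0x4F002 (P0/RW1/US0/PS0)
  ⇒ fault: PAGE_NOT_PRESENT  — 1 lookups
#2 VA=0x18220397D (w,user):
  lvl0: tbl 0x26, slot 6 ⇒ 0x30007 (P1/RW1/US1/PS0)
  lvl1: tbl 0x30, slot 17 ⇒ 0x34007 (P1/RW1/US1/PS0)
  lvl2: tbl 0x34, slot 3 ⇒ 0x2E002 (P0/RW1/US0/PS0)
  ⇒ fault: PAGE_NOT_PRESENT  — 3 lookups
#3 VA=0x70161B7CE (r,user):
  lvl0: tbl 0x26, slot 28 ⇒ 0x35007 (P1/RW1/US1/PS0)
  lvl1: tbl 0x35, slot 11 ⇒ 0x38007 (P1/RW1/US1/PS0)
  lvl2: tbl 0x38, slot 27 ⇒ 0x3C003 (P1/RW1/US0/PS0)
  ⇒ fault: PROTECTION_VIOLATION  — 3 lookups

Entries read for #0: 3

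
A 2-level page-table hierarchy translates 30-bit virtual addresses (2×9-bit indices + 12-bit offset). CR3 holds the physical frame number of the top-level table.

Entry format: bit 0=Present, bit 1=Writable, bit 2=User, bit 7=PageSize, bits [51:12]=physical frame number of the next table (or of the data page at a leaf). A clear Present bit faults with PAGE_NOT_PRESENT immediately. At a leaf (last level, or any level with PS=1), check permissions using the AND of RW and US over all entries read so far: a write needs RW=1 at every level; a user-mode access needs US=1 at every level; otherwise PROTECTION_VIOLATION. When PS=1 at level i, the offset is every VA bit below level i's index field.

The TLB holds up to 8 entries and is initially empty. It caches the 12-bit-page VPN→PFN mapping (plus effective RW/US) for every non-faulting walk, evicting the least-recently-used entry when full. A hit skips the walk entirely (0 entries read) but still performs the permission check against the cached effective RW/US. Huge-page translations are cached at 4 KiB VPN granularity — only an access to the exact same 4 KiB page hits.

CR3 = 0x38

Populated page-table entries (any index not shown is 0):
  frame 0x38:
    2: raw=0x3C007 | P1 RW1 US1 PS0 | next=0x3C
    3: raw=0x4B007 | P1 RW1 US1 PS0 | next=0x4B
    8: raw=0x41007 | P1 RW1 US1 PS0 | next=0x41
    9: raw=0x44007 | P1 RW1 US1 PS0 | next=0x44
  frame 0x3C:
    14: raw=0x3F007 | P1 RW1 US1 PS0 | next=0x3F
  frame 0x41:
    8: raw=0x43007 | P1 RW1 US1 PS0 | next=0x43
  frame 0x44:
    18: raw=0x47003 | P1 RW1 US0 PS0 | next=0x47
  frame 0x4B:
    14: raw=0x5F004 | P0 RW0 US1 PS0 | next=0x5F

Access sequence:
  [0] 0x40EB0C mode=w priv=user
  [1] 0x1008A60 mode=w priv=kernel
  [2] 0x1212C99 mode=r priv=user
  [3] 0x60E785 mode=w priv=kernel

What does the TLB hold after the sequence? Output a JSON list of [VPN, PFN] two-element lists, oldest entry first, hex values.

Per-access translation:
#0 VA=0x40EB0C (w,user):
  L0: frame=0x38 idx=2 entry=0x3C007 [P=1 RW=1 US=1 PS=0]
  L1: frame=0x3C idx=14 entry=0x3F007 [P=1 RW=1 US=1 PS=0]
  ✓ 0x3FB0C  — 2 lookups
#1 VA=0x1008A60 (w,kernel):
  L0: frame=0x38 idx=8 entry=0x41007 [P=1 RW=1 US=1 PS=0]
  L1: frame=0x41 idx=8 entry=0x43007 [P=1 RW=1 US=1 PS=0]
  ✓ 0x43A60  — 2 lookups
#2 VA=0x1212C99 (r,user):
  L0: frame=0x38 idx=9 entry=0x44007 [P=1 RW=1 US=1 PS=0]
  L1: frame=0x44 idx=18 entry=0x47003 [P=1 RW=1 US=0 PS=0]
  → PROTECTION_VIOLATION  (2 entries read)
#3 VA=0x60E785 (w,kernel):
  L0: frame=0x38 idx=3 entry=0x4B007 [P=1 RW=1 US=1 PS=0]
  L1: frame=0x4B idx=14 entry=0x5F004 [P=0 RW=0 US=1 PS=0]
  → PAGE_NOT_PRESENT  (2 entries read)

TLB: [["0x40E", "0x3F"], ["0x1008", "0x43"]]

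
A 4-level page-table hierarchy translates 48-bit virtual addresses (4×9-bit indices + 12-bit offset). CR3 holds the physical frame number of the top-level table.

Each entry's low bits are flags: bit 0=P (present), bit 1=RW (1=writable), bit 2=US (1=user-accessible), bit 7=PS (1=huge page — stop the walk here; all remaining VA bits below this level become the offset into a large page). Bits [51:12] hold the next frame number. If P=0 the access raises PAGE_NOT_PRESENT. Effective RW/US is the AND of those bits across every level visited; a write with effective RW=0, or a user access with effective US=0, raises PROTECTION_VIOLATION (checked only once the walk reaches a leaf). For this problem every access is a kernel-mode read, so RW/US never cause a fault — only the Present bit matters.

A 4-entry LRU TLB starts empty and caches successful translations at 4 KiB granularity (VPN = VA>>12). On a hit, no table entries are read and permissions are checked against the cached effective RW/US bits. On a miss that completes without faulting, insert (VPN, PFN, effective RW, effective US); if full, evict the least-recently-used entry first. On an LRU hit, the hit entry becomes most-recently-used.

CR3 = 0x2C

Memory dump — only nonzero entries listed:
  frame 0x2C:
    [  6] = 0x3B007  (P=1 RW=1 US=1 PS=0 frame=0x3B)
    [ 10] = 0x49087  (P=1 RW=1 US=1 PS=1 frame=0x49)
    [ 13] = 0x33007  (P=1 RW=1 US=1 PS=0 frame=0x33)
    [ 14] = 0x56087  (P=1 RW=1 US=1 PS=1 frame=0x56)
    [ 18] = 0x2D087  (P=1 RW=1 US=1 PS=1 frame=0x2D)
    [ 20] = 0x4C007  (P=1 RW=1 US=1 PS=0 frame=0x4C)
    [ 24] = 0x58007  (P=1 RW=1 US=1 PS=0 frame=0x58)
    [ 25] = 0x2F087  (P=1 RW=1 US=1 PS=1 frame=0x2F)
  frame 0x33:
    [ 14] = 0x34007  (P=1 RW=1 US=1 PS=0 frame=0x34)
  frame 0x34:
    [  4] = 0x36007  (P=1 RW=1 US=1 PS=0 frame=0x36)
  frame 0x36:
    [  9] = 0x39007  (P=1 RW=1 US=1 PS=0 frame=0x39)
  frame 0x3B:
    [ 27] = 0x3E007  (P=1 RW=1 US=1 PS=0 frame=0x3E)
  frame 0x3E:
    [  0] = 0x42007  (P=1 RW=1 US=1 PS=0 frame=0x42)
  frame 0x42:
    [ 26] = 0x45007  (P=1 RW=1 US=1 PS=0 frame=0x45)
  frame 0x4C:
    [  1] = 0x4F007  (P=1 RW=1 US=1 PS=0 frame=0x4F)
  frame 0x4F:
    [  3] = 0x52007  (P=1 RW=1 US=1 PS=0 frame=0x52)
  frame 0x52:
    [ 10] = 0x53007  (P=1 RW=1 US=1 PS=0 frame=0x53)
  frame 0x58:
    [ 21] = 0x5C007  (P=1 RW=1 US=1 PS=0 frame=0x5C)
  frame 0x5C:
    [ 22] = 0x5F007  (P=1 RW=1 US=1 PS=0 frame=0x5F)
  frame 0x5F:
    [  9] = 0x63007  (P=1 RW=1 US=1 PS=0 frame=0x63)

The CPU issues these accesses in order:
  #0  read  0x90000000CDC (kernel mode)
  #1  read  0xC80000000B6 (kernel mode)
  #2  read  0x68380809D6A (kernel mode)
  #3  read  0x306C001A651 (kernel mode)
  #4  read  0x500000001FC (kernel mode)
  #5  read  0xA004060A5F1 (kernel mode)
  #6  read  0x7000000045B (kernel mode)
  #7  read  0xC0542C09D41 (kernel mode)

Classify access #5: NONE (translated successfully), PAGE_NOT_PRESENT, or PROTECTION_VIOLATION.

Trace:
#0 VA=0x90000000CDC (r,kernel):
  L0: frame=0x2C idx=18 entry=0x2D087 [P=1 RW=1 US=1 PS=1]
  ⇒ phys 0x2DCDC (huge @L0)  [1 reads]
#1 VA=0xC80000000B6 (r,kernel):
  L0: frame=0x2C idx=25 entry=0x2F087 [P=1 RW=1 US=1 PS=1]
  ⇒ phys 0x2F0B6 (huge @L0)  [1 reads]
#2 VA=0x68380809D6A (r,kernel):
  L0: frame=0x2C idx=13 entry=0x33007 [P=1 RW=1 US=1 PS=0]
  L1: frame=0x33 idx=14 entry=0x34007 [P=1 RW=1 US=1 PS=0]
  L2: frame=0x34 idx=4 entry=0x36007 [P=1 RW=1 US=1 PS=0]
  L3: frame=0x36 idx=9 entry=0x39007 [P=1 RW=1 US=1 PS=0]
  ⇒ phys 0x39D6A  [4 reads]
#3 VA=0x306C001A651 (r,kernel):
  L0: frame=0x2C idx=6 entry=0x3B007 [P=1 RW=1 US=1 PS=0]
  L1: frame=0x3B idx=27 entry=0x3E007 [P=1 RW=1 US=1 PS=0]
  L2: frame=0x3E idx=0 entry=0x42007 [P=1 RW=1 US=1 PS=0]
  L3: frame=0x42 idx=26 entry=0x45007 [P=1 RW=1 US=1 PS=0]
  ⇒ phys 0x45651  [4 reads]
#4 VA=0x500000001FC (r,kernel):
  L0: frame=0x2C idx=10 entry=0x49087 [P=1 RW=1 US=1 PS=1]
  ⇒ phys 0x491FC (huge @L0)  [1 reads]
#5 VA=0xA004060A5F1 (r,kernel):
  L0: frame=0x2C idx=20 entry=0x4C007 [P=1 RW=1 US=1 PS=0]
  L1: frame=0x4C idx=1 entry=0x4F007 [P=1 RW=1 US=1 PS=0]
  L2: frame=0x4F idx=3 entry=0x52007 [P=1 RW=1 US=1 PS=0]
  L3: frame=0x52 idx=10 entry=0x53007 [P=1 RW=1 US=1 PS=0]
  ⇒ phys 0x535F1  [4 reads]
#6 VA=0x7000000045B (r,kernel):
  L0: frame=0x2C idx=14 entry=0x56087 [P=1 RW=1 US=1 PS=1]
  ⇒ phys 0x5645B (huge @L0)  [1 reads]
#7 VA=0xC0542C09D41 (r,kernel):
  L0: frame=0x2C idx=24 entry=0x58007 [P=1 RW=1 US=1 PS=0]
  L1: frame=0x58 idx=21 entry=0x5C007 [P=1 RW=1 US=1 PS=0]
  L2: frame=0x5C idx=22 entry=0x5F007 [P=1 RW=1 US=1 PS=0]
  L3: frame=0x5F idx=9 entry=0x63007 [P=1 RW=1 US=1 PS=0]
  ⇒ phys 0x63D41  [4 reads]

Access #5 fault: NONE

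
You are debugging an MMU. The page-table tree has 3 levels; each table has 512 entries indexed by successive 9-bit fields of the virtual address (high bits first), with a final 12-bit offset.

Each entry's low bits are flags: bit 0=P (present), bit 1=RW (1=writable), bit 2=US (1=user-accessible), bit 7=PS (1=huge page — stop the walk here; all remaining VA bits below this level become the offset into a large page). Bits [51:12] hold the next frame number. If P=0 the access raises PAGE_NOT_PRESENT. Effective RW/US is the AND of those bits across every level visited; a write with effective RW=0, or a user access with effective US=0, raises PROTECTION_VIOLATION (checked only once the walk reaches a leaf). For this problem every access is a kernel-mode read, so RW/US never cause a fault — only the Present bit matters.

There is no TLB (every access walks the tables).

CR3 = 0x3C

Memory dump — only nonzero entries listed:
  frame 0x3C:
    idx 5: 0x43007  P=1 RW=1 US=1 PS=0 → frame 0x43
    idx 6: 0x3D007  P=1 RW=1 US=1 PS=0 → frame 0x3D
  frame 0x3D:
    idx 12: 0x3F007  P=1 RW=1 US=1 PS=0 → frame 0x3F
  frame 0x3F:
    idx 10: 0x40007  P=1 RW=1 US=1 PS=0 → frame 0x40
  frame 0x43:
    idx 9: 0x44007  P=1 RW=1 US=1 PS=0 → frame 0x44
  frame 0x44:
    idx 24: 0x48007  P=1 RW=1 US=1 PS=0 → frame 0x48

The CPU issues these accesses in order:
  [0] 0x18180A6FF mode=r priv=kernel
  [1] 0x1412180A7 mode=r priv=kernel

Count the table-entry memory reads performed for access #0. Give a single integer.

Walk each access:
#0 VA=0x18180A6FF (r,kernel):
  L0: frame=0x3C idx=6 entry=0x3D007 [P=1 RW=1 US=1 PS=0]
  L1: frame=0x3D idx=12 entry=0x3F007 [P=1 RW=1 US=1 PS=0]
  L2: frame=0x3F idx=10 entry=0x40007 [P=1 RW=1 US=1 PS=0]
  ✓ 0x406FF  — 3 lookups
#1 VA=0x1412180A7 (r,kernel):
  L0: frame=0x3C idx=5 entry=0x43007 [P=1 RW=1 US=1 PS=0]
  L1: frame=0x43 idx=9 entry=0x44007 [P=1 RW=1 US=1 PS=0]
  L2: frame=0x44 idx=24 entry=0x48007 [P=1 RW=1 US=1 PS=0]
  ✓ 0x480A7  — 3 lookups

Entries read for #0: 3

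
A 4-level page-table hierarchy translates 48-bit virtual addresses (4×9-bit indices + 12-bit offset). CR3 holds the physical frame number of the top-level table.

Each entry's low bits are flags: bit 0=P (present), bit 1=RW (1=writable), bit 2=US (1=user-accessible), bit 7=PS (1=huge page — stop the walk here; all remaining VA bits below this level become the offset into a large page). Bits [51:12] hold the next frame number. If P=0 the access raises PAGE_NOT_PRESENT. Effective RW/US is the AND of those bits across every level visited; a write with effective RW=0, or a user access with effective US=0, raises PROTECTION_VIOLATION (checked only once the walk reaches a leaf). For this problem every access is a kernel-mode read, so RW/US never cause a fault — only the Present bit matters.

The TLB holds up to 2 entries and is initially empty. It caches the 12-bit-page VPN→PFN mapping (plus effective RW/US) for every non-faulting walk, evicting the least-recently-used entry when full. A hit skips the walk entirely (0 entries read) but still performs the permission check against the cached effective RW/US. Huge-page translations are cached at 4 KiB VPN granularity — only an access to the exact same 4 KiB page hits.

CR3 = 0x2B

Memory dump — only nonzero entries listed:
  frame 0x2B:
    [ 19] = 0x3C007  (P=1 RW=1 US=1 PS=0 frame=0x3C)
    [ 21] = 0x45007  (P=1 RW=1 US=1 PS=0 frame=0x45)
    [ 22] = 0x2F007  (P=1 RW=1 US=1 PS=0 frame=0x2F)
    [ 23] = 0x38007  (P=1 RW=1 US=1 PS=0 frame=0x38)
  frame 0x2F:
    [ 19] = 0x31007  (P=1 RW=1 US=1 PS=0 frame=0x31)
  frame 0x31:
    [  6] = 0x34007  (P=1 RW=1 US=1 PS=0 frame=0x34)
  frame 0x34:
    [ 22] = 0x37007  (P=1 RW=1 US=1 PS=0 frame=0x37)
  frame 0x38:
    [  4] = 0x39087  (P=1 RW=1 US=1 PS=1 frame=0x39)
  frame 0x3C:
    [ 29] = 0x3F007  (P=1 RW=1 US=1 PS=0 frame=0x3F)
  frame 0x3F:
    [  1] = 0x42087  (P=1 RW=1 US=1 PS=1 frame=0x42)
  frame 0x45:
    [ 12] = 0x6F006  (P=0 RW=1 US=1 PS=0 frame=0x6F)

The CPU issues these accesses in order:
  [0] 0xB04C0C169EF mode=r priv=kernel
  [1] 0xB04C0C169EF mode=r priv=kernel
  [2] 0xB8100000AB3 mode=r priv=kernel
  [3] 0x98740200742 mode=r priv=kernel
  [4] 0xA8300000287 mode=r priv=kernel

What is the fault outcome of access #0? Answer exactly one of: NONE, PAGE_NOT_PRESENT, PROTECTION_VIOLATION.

Per-access translation:
#0 VA=0xB04C0C169EF (r,kernel):
  [0] read 0x2B idx=22: raw=0x2F007 flags P=1 W=1 U=1 S=0
  [1] read 0x2F idx=19: raw=0x31007 flags P=1 W=1 U=1 S=0
  [2] read 0x31 idx=6: raw=0x34007 flags P=1 W=1 U=1 S=0
  [3] read 0x34 idx=22: raw=0x37007 flags P=1 W=1 U=1 S=0
  ⇒ phys 0x379EF  [4 reads]
#1 VA=0xB04C0C169EF (r,kernel):
  TLB hit vpn=0xB04C0C16 → PA=0x379EF
#2 VA=0xB8100000AB3 (r,kernel):
  [0] read 0x2B idx=23: raw=0x38007 flags P=1 W=1 U=1 S=0
  [1] read 0x38 idx=4: raw=0x39087 flags P=1 W=1 U=1 S=1
  ⇒ phys 0x39AB3 (huge @L1)  [2 reads]
#3 VA=0x98740200742 (r,kernel):
  [0] read 0x2B idx=19: raw=0x3C007 flags P=1 W=1 U=1 S=0
  [1] read 0x3C idx=29: raw=0x3F007 flags P=1 W=1 U=1 S=0
  [2] read 0x3F idx=1: raw=0x42087 flags P=1 W=1 U=1 S=1
  ⇒ phys 0x42742 (huge @L2)  [3 reads]
#4 VA=0xA8300000287 (r,kernel):
  [0] read 0x2B idx=21: raw=0x45007 flags P=1 W=1 U=1 S=0
  [1] read 0x45 idx=12: raw=0x6F006 flags P=0 W=1 U=1 S=0
  → PAGE_NOT_PRESENT  (2 entries read)

Access #0 fault: NONE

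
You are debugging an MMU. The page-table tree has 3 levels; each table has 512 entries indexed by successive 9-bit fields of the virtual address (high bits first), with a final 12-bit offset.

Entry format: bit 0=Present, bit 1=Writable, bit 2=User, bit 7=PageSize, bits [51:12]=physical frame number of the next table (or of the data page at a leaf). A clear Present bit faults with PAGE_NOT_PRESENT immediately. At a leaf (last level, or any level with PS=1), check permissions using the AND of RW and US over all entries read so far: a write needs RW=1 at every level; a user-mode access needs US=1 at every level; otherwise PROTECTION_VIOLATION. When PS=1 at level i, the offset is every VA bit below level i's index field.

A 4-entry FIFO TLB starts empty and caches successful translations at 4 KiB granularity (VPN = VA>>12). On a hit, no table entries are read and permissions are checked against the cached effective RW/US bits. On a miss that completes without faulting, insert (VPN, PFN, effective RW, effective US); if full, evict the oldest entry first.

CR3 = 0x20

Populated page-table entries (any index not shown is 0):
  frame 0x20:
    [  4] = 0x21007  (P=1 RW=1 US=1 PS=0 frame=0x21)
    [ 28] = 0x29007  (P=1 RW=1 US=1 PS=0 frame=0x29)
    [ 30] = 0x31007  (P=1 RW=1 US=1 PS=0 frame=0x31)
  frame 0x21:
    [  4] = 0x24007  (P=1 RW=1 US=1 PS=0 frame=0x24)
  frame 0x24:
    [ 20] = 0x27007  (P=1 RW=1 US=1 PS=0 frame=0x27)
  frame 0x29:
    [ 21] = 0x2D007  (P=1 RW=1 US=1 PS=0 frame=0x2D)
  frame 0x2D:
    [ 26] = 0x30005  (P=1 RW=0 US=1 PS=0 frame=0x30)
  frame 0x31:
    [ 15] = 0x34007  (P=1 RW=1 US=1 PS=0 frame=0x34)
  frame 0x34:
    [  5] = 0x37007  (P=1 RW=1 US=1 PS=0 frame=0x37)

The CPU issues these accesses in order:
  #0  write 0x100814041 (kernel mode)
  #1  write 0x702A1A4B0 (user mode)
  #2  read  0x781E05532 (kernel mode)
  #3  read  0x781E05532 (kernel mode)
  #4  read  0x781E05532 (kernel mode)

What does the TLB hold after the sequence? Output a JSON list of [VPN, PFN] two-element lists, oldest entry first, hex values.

Trace:
#0 VA=0x100814041 (w,kernel):
  L0: frame=0x20 idx=4 entry=0x21007 [P=1 RW=1 US=1 PS=0]
  L1: frame=0x21 idx=4 entry=0x24007 [P=1 RW=1 US=1 PS=0]
  L2: frame=0x24 idx=20 entry=0x27007 [P=1 RW=1 US=1 PS=0]
  ⇒ phys 0x27041  [3 reads]
#1 VA=0x702A1A4B0 (w,user):
  L0: frame=0x20 idx=28 entry=0x29007 [P=1 RW=1 US=1 PS=0]
  L1: frame=0x29 idx=21 entry=0x2D007 [P=1 RW=1 US=1 PS=0]
  L2: frame=0x2D idx=26 entry=0x30005 [P=1 RW=0 US=1 PS=0]
  ⇒ fault: PROTECTION_VIOLATION  — 3 lookups
#2 VA=0x781E05532 (r,kernel):
  L0: frame=0x20 idx=30 entry=0x31007 [P=1 RW=1 US=1 PS=0]
  L1: frame=0x31 idx=15 entry=0x34007 [P=1 RW=1 US=1 PS=0]
  L2: frame=0x34 idx=5 entry=0x37007 [P=1 RW=1 US=1 PS=0]
  ⇒ phys 0x37532  [3 reads]
#3 VA=0x781E05532 (r,kernel):
  TLB hit vpn=0x781E05 → PA=0x37532
#4 VA=0x781E05532 (r,kernel):
  TLB hit vpn=0x781E05 → PA=0x37532

TLB: [["0x100814", "0x27"], ["0x781E05", "0x37"]]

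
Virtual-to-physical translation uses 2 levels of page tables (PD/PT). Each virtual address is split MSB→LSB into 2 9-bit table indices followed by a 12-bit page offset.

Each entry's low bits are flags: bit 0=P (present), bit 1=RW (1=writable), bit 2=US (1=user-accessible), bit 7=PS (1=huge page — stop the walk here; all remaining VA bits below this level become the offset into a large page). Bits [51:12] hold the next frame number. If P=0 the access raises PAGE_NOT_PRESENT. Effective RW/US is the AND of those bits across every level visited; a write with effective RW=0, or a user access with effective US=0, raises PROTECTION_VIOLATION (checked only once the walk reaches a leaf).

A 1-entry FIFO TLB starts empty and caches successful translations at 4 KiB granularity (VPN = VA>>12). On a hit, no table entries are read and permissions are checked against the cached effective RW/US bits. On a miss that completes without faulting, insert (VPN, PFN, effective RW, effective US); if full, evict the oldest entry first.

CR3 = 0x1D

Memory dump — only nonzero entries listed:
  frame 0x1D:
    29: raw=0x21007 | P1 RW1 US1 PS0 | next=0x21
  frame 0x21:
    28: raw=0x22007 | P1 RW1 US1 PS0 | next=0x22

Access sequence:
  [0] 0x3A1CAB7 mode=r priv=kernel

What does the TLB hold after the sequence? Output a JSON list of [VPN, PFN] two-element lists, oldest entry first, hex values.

Walk each access:
#0 VA=0x3A1CAB7 (r,kernel):
  [0] read 0x1D idx=29: raw=0x21007 flags P=1 W=1 U=1 S=0
  [1] read 0x21 idx=28: raw=0x22007 flags P=1 W=1 U=1 S=0
  → PA=0x22AB7  (2 entries read)

TLB: [["0x3A1C", "0x22"]]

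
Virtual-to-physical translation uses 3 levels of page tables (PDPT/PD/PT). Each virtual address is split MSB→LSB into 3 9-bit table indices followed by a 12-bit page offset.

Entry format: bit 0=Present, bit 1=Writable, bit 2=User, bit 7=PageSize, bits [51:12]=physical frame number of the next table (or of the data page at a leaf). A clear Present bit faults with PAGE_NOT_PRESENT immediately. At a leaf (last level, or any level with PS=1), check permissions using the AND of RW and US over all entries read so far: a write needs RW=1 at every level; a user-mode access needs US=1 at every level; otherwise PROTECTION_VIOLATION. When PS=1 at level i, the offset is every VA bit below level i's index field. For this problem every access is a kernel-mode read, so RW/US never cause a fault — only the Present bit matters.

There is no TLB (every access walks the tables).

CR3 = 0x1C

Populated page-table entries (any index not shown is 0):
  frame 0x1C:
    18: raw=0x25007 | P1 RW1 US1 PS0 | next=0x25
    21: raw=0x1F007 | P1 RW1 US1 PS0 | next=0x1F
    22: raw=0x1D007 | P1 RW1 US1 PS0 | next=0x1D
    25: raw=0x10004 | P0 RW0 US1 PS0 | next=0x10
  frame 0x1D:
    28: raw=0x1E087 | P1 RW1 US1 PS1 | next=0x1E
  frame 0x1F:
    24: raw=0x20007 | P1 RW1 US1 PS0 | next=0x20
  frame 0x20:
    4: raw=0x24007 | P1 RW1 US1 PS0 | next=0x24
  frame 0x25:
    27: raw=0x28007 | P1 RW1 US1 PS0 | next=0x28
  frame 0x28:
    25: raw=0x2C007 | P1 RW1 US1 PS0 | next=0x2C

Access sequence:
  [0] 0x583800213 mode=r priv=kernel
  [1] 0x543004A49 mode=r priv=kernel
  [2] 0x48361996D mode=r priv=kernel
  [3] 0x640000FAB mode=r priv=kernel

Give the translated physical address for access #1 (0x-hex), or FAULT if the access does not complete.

Walk each access:
#0 VA=0x583800213 (r,kernel):
  L0: frame=0x1C idx=22 entry=0x1D007 [P=1 RW=1 US=1 PS=0]
  L1: frame=0x1D idx=28 entry=0x1E087 [P=1 RW=1 US=1 PS=1]
  → PA=0x1E213 (huge @L1)  (2 entries read)
#1 VA=0x543004A49 (r,kernel):
  L0: frame=0x1C idx=21 entry=0x1F007 [P=1 RW=1 US=1 PS=0]
  L1: frame=0x1F idx=24 entry=0x20007 [P=1 RW=1 US=1 PS=0]
  L2: frame=0x20 idx=4 entry=0x24007 [P=1 RW=1 US=1 PS=0]
  → PA=0x24A49  (3 entries read)
#2 VA=0x48361996D (r,kernel):
  L0: frame=0x1C idx=18 entry=0x25007 [P=1 RW=1 US=1 PS=0]
  L1: frame=0x25 idx=27 entry=0x28007 [P=1 RW=1 US=1 PS=0]
  L2: frame=0x28 idx=25 entry=0x2C007 [P=1 RW=1 US=1 PS=0]
  → PA=0x2C96D  (3 entries read)
#3 VA=0x640000FAB (r,kernel):
  L0: frame=0x1C idx=25 entry=0x10004 [P=0 RW=0 US=1 PS=0]
  → PAGE_NOT_PRESENT  (1 entries read)

Access #1 PA: 0x24A49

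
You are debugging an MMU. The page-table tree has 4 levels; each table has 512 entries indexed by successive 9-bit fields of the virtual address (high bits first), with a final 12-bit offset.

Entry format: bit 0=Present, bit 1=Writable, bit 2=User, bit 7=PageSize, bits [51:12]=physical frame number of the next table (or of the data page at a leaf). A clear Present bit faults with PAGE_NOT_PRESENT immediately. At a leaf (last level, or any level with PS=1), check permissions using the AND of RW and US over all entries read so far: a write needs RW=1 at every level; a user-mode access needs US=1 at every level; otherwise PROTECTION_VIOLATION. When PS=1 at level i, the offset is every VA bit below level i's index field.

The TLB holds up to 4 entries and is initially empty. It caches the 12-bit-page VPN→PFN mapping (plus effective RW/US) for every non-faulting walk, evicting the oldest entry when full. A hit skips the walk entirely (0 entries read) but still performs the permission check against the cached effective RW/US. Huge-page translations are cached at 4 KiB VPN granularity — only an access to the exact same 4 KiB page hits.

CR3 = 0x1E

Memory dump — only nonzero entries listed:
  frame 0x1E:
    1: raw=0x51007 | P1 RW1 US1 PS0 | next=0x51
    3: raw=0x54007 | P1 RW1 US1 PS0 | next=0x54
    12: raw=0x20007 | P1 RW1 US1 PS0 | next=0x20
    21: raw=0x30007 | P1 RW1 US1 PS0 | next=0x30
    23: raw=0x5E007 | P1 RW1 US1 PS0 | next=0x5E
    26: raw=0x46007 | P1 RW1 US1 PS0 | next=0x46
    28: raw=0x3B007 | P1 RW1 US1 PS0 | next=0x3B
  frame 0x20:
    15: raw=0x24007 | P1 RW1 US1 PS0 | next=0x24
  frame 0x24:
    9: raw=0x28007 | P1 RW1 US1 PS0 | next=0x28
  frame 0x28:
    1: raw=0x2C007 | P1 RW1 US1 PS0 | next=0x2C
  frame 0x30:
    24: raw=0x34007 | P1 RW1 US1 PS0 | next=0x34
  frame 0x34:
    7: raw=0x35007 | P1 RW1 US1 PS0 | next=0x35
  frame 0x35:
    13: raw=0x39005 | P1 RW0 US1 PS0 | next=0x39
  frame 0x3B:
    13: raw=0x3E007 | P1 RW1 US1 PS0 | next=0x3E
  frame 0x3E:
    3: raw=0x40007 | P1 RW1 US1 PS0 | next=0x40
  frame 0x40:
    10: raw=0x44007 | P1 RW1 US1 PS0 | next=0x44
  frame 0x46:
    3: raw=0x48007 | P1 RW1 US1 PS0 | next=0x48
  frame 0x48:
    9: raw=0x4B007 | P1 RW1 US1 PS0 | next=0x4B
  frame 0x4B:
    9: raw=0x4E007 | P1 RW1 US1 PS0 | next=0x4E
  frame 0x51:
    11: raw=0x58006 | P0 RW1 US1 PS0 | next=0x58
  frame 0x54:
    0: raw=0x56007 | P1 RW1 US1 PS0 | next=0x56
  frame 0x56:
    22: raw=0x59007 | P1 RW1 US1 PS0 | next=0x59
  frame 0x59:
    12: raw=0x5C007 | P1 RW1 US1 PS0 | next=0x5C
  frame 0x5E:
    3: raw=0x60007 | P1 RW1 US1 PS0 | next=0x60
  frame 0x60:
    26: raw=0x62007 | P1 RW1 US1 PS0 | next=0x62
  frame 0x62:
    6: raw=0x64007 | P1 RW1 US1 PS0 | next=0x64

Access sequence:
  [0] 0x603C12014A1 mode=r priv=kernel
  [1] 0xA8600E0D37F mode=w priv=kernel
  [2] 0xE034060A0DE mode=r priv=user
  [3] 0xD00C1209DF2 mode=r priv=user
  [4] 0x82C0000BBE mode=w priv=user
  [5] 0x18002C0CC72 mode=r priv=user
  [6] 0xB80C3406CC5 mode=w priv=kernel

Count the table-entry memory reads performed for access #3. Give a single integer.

Per-access translation:
#0 VA=0x603C12014A1 (r,kernel):
  L0 @0x1E[12] → 0x20007  P=1,RW=1,US=1,PS=0
  L1 @0x20[15] → 0x24007  P=1,RW=1,US=1,PS=0
  L2 @0x24[9] → 0x28007  P=1,RW=1,US=1,PS=0
  L3 @0x28[1] → 0x2C007  P=1,RW=1,US=1,PS=0
  ✓ 0x2C4A1  — 4 lookups
#1 VA=0xA8600E0D37F (w,kernel):
  L0 @0x1E[21] → 0x30007  P=1,RW=1,US=1,PS=0
  L1 @0x30[24] → 0x34007  P=1,RW=1,US=1,PS=0
  L2 @0x34[7] → 0x35007  P=1,RW=1,US=1,PS=0
  L3 @0x35[13] → 0x39005  P=1,RW=0,US=1,PS=0
  ⇒ fault: PROTECTION_VIOLATION  — 4 lookups
#2 VA=0xE034060A0DE (r,user):
  L0 @0x1E[28] → 0x3B007  P=1,RW=1,US=1,PS=0
  L1 @0x3B[13] → 0x3E007  P=1,RW=1,US=1,PS=0
  L2 @0x3E[3] → 0x40007  P=1,RW=1,US=1,PS=0
  L3 @0x40[10] → 0x44007  P=1,RW=1,US=1,PS=0
  ✓ 0x440DE  — 4 lookups
#3 VA=0xD00C1209DF2 (r,user):
  L0 @0x1E[26] → 0x46007  P=1,RW=1,US=1,PS=0
  L1 @0x46[3] → 0x48007  P=1,RW=1,US=1,PS=0
  L2 @0x48[9] → 0x4B007  P=1,RW=1,US=1,PS=0
  L3 @0x4B[9] → 0x4E007  P=1,RW=1,US=1,PS=0
  ✓ 0x4EDF2  — 4 lookups
#4 VA=0x82C0000BBE (w,user):
  L0 @0x1E[1] → 0x51007  P=1,RW=1,US=1,PS=0
  L1 @0x51[11] → 0x58006  P=0,RW=1,US=1,PS=0
  ⇒ fault: PAGE_NOT_PRESENT  — 2 lookups
#5 VA=0x18002C0CC72 (r,user):
  L0 @0x1E[3] → 0x54007  P=1,RW=1,US=1,PS=0
  L1 @0x54[0] → 0x56007  P=1,RW=1,US=1,PS=0
  L2 @0x56[22] → 0x59007  P=1,RW=1,US=1,PS=0
  L3 @0x59[12] → 0x5C007  P=1,RW=1,US=1,PS=0
  ✓ 0x5CC72  — 4 lookups
#6 VA=0xB80C3406CC5 (w,kernel):
  L0 @0x1E[23] → 0x5E007  P=1,RW=1,US=1,PS=0
  L1 @0x5E[3] → 0x60007  P=1,RW=1,US=1,PS=0
  L2 @0x60[26] → 0x62007  P=1,RW=1,US=1,PS=0
  L3 @0x62[6] → 0x64007  P=1,RW=1,US=1,PS=0
  ✓ 0x64CC5  — 4 lookups

Entries read for #3: 4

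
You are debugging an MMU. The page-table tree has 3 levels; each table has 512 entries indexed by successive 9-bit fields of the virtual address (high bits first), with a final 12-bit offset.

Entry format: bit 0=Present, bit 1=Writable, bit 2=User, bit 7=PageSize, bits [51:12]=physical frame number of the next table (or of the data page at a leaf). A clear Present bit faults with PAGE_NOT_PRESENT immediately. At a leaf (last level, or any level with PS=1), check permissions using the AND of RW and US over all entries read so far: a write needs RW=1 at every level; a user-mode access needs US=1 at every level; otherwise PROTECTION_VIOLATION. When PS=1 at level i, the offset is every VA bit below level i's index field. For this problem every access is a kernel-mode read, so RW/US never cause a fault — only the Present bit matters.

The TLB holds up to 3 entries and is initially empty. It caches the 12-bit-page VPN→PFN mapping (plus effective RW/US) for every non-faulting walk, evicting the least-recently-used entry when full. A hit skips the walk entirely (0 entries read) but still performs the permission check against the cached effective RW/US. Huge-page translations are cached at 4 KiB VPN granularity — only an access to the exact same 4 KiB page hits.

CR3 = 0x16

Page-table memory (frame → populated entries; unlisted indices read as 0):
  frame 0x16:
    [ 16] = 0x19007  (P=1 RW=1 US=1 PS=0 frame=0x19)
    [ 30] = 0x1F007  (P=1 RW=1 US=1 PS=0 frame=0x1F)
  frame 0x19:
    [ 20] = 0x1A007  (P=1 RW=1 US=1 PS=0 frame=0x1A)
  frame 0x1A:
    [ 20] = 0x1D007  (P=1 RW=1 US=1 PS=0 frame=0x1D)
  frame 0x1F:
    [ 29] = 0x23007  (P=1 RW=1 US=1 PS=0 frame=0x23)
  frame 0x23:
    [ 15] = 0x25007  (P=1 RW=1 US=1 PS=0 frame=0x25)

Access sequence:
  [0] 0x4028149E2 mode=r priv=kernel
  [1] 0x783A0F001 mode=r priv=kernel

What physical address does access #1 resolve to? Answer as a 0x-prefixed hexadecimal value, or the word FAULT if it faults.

Walk each access:
#0 VA=0x4028149E2 (r,kernel):
  L0 @0x16[16] → 0x19007  P=1,RW=1,US=1,PS=0
  L1 @0x19[20] → 0x1A007  P=1,RW=1,US=1,PS=0
  L2 @0x1A[20] → 0x1D007  P=1,RW=1,US=1,PS=0
  ✓ 0x1D9E2  — 3 lookups
#1 VA=0x783A0F001 (r,kernel):
  L0 @0x16[30] → 0x1F007  P=1,RW=1,US=1,PS=0
  L1 @0x1F[29] → 0x23007  P=1,RW=1,US=1,PS=0
  L2 @0x23[15] → 0x25007  P=1,RW=1,US=1,PS=0
  ✓ 0x25001  — 3 lookups

Access #1 PA: 0x25001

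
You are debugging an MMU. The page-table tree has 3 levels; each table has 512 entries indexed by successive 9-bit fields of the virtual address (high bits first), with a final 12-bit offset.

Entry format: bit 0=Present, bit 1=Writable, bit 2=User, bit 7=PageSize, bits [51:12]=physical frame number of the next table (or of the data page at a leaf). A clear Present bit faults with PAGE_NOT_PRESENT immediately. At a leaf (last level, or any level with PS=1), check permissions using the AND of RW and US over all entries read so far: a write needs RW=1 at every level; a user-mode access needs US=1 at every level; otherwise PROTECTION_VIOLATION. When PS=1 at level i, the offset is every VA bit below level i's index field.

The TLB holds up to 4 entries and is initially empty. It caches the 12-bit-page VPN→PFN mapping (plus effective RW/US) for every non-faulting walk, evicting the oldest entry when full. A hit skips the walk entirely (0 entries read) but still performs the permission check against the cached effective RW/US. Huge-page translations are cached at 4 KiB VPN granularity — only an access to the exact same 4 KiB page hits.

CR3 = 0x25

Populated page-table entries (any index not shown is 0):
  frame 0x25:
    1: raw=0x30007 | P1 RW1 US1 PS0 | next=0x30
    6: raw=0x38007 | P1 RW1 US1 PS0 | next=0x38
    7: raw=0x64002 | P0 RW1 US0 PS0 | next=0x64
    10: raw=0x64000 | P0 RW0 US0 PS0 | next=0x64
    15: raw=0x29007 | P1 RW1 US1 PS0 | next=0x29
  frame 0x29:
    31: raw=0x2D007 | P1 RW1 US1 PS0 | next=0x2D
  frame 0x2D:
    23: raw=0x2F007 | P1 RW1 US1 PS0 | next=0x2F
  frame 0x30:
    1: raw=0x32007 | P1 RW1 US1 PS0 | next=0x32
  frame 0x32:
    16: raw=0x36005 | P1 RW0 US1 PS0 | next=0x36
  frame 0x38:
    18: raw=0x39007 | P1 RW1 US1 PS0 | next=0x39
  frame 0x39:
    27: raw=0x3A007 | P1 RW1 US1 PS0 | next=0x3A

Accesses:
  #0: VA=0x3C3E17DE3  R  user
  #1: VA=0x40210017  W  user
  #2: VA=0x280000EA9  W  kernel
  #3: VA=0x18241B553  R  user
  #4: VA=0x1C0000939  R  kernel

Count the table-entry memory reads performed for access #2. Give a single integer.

Walk each access:
#0 VA=0x3C3E17DE3 (r,user):
  L0 @0x25[15] → 0x29007  P=1,RW=1,US=1,PS=0
  L1 @0x29[31] → 0x2D007  P=1,RW=1,US=1,PS=0
  L2 @0x2D[23] → 0x2F007  P=1,RW=1,US=1,PS=0
  ✓ 0x2FDE3  — 3 lookups
#1 VA=0x40210017 (w,user):
  L0 @0x25[1] → 0x30007  P=1,RW=1,US=1,PS=0
  L1 @0x30[1] → 0x32007  P=1,RW=1,US=1,PS=0
  L2 @0x32[16] → 0x36005  P=1,RW=0,US=1,PS=0
  → PROTECTION_VIOLATION  (3 entries read)
#2 VA=0x280000EA9 (w,kernel):
  L0 @0x25[10] → 0x64000  P=0,RW=0,US=0,PS=0
  → PAGE_NOT_PRESENT  (1 entries read)
#3 VA=0x18241B553 (r,user):
  L0 @0x25[6] → 0x38007  P=1,RW=1,US=1,PS=0
  L1 @0x38[18] → 0x39007  P=1,RW=1,US=1,PS=0
  L2 @0x39[27] → 0x3A007  P=1,RW=1,US=1,PS=0
  ✓ 0x3A553  — 3 lookups
#4 VA=0x1C0000939 (r,kernel):
  L0 @0x25[7] → 0x64002  P=0,RW=1,US=0,PS=0
  → PAGE_NOT_PRESENT  (1 entries read)

Entries read for #2: 1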